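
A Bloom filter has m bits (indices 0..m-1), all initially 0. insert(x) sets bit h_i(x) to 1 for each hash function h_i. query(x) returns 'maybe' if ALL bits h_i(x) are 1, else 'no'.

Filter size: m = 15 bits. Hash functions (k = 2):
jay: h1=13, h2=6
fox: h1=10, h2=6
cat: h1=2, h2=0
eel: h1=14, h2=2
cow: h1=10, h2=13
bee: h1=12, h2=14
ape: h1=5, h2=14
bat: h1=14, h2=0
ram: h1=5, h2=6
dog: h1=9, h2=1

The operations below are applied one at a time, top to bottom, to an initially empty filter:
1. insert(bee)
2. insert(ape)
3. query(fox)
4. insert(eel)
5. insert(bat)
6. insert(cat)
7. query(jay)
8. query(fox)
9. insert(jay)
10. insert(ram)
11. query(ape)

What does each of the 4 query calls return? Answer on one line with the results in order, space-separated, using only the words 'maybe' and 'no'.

Start: bits=000000000000000
Op 1: insert bee -> sets bits 12 14 -> bits=000000000000101
Op 2: insert ape -> sets bits 5 14 -> bits=000001000000101
Op 3: query fox -> checks bit6=0, bit10=0 (has a 0) -> no
Op 4: insert eel -> sets bits 2 14 -> bits=001001000000101
Op 5: insert bat -> sets bits 0 14 -> bits=101001000000101
Op 6: insert cat -> sets bits 0 2 -> bits=101001000000101
Op 7: query jay -> checks bit6=0, bit13=0 (has a 0) -> no
Op 8: query fox -> checks bit6=0, bit10=0 (has a 0) -> no
Op 9: insert jay -> sets bits 6 13 -> bits=101001100000111
Op 10: insert ram -> sets bits 5 6 -> bits=101001100000111
Op 11: query ape -> checks bit5=1, bit14=1 (all 1) -> maybe
Query results in order: no no no maybe

Answer: no no no maybe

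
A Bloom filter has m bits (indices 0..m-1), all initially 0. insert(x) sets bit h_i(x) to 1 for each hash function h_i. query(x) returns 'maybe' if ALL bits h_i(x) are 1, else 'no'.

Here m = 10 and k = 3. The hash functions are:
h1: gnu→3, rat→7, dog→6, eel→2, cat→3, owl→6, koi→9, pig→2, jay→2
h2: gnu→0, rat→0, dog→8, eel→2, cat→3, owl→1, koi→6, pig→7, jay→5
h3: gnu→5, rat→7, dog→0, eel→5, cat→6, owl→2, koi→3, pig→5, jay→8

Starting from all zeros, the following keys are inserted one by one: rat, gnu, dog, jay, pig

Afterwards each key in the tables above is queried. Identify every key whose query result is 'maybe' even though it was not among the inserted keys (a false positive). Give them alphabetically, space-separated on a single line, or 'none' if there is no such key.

Answer: cat eel

Derivation:
Start: bits=0000000000
After insert 'rat': sets bits 0 7 -> bits=1000000100
After insert 'gnu': sets bits 0 3 5 -> bits=1001010100
After insert 'dog': sets bits 0 6 8 -> bits=1001011110
After insert 'jay': sets bits 2 5 8 -> bits=1011011110
After insert 'pig': sets bits 2 5 7 -> bits=1011011110
Not inserted: cat eel koi owl — query each against bits=1011011110:
query cat: checks bit3=1, bit6=1 (all 1) -> maybe => FALSE POSITIVE
query eel: checks bit2=1, bit5=1 (all 1) -> maybe => FALSE POSITIVE
query koi: checks bit3=1, bit6=1, bit9=0 (has a 0) -> no => not a false positive
query owl: checks bit1=0, bit2=1, bit6=1 (has a 0) -> no => not a false positive
False positives (alphabetical): cat eel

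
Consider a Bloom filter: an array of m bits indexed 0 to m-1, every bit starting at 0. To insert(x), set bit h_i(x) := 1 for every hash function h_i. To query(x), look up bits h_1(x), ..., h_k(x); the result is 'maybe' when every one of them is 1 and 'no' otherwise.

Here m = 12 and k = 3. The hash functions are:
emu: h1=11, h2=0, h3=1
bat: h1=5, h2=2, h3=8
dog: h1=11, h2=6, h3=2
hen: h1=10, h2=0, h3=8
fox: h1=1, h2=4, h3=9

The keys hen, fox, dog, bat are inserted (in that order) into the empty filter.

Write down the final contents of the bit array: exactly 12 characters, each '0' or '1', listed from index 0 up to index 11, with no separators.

Answer: 111011101111

Derivation:
Start: bits=000000000000
After insert 'hen': sets bits 0 8 10 -> bits=100000001010
After insert 'fox': sets bits 1 4 9 -> bits=110010001110
After insert 'dog': sets bits 2 6 11 -> bits=111010101111
After insert 'bat': sets bits 2 5 8 -> bits=111011101111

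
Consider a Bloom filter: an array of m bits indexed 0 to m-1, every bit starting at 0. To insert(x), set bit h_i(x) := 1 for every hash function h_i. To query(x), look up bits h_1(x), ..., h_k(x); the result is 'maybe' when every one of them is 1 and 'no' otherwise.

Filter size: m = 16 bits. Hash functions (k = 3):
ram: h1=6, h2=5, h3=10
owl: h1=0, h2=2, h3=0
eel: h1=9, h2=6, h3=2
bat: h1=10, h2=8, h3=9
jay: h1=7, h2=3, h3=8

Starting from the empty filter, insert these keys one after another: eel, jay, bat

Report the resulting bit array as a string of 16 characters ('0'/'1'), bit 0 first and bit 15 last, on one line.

Start: bits=0000000000000000
After insert 'eel': sets bits 2 6 9 -> bits=0010001001000000
After insert 'jay': sets bits 3 7 8 -> bits=0011001111000000
After insert 'bat': sets bits 8 9 10 -> bits=0011001111100000

Answer: 0011001111100000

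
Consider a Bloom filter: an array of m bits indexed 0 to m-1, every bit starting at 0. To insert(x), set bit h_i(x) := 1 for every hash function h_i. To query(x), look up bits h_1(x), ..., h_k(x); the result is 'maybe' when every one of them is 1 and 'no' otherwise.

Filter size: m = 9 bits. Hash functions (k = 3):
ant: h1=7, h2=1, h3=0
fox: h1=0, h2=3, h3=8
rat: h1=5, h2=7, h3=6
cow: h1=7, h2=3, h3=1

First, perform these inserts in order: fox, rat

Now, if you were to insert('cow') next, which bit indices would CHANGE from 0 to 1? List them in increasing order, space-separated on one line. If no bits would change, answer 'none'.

Start: bits=000000000
After insert 'fox': sets bits 0 3 8 -> bits=100100001
After insert 'rat': sets bits 5 6 7 -> bits=100101111
insert 'cow' would touch bits 1 3 7; currently bit1=0, bit3=1, bit7=1
Bits that are 0 among those (would change 0->1): 1

Answer: 1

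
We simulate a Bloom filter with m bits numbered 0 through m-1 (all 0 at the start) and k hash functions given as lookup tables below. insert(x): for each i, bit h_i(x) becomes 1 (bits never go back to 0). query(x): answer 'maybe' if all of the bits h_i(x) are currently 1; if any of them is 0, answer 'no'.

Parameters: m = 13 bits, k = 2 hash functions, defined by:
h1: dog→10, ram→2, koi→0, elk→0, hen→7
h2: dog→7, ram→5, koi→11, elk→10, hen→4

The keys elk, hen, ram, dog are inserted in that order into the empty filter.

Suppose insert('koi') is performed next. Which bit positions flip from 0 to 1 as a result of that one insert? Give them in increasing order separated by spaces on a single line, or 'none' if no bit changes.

Answer: 11

Derivation:
Start: bits=0000000000000
After insert 'elk': sets bits 0 10 -> bits=1000000000100
After insert 'hen': sets bits 4 7 -> bits=1000100100100
After insert 'ram': sets bits 2 5 -> bits=1010110100100
After insert 'dog': sets bits 7 10 -> bits=1010110100100
insert 'koi' would touch bits 0 11; currently bit0=1, bit11=0
Bits that are 0 among those (would change 0->1): 11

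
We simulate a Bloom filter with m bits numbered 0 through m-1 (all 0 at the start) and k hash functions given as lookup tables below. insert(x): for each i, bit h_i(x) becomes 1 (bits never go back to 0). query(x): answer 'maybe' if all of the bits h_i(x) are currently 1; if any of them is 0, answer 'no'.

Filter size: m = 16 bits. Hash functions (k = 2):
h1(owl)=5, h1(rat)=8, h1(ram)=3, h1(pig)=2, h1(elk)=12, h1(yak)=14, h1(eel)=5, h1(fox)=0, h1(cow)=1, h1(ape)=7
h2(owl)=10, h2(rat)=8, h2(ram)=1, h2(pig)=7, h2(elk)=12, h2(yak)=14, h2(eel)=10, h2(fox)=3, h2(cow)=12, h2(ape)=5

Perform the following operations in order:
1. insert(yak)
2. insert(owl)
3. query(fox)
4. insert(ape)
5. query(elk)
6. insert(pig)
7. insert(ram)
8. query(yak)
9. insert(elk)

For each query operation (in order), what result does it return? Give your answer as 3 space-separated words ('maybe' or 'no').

Answer: no no maybe

Derivation:
Start: bits=0000000000000000
Op 1: insert yak -> sets bits 14 -> bits=0000000000000010
Op 2: insert owl -> sets bits 5 10 -> bits=0000010000100010
Op 3: query fox -> checks bit0=0, bit3=0 (has a 0) -> no
Op 4: insert ape -> sets bits 5 7 -> bits=0000010100100010
Op 5: query elk -> checks bit12=0 (has a 0) -> no
Op 6: insert pig -> sets bits 2 7 -> bits=0010010100100010
Op 7: insert ram -> sets bits 1 3 -> bits=0111010100100010
Op 8: query yak -> checks bit14=1 (all 1) -> maybe
Op 9: insert elk -> sets bits 12 -> bits=0111010100101010
Query results in order: no no maybe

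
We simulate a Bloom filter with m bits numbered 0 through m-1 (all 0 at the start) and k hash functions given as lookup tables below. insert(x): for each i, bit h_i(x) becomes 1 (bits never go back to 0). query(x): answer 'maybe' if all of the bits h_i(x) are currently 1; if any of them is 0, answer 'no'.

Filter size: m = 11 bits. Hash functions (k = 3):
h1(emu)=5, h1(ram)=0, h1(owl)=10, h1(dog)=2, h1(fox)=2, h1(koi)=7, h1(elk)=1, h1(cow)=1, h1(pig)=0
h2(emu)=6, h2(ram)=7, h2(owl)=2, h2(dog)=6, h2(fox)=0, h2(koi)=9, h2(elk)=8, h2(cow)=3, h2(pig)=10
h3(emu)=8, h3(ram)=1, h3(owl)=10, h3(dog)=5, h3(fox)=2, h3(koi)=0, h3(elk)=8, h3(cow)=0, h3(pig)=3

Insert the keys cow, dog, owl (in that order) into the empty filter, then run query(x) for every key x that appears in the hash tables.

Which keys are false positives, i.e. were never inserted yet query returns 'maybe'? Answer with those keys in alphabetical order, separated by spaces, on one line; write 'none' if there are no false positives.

Start: bits=00000000000
After insert 'cow': sets bits 0 1 3 -> bits=11010000000
After insert 'dog': sets bits 2 5 6 -> bits=11110110000
After insert 'owl': sets bits 2 10 -> bits=11110110001
Not inserted: elk emu fox koi pig ram — query each against bits=11110110001:
query elk: checks bit1=1, bit8=0 (has a 0) -> no => not a false positive
query emu: checks bit5=1, bit6=1, bit8=0 (has a 0) -> no => not a false positive
query fox: checks bit0=1, bit2=1 (all 1) -> maybe => FALSE POSITIVE
query koi: checks bit0=1, bit7=0, bit9=0 (has a 0) -> no => not a false positive
query pig: checks bit0=1, bit3=1, bit10=1 (all 1) -> maybe => FALSE POSITIVE
query ram: checks bit0=1, bit1=1, bit7=0 (has a 0) -> no => not a false positive
False positives (alphabetical): fox pig

Answer: fox pig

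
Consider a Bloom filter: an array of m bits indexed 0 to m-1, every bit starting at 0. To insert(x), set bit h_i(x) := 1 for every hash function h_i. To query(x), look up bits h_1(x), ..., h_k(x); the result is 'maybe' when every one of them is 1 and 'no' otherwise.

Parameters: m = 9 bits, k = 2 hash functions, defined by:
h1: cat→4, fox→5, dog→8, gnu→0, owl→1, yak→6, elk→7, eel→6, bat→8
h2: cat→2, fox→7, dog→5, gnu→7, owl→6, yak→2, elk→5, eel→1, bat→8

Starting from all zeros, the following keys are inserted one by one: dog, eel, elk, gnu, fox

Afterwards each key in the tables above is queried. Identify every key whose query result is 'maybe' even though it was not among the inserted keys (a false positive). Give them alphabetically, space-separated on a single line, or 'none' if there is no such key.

Start: bits=000000000
After insert 'dog': sets bits 5 8 -> bits=000001001
After insert 'eel': sets bits 1 6 -> bits=010001101
After insert 'elk': sets bits 5 7 -> bits=010001111
After insert 'gnu': sets bits 0 7 -> bits=110001111
After insert 'fox': sets bits 5 7 -> bits=110001111
Not inserted: bat cat owl yak — query each against bits=110001111:
query bat: checks bit8=1 (all 1) -> maybe => FALSE POSITIVE
query cat: checks bit2=0, bit4=0 (has a 0) -> no => not a false positive
query owl: checks bit1=1, bit6=1 (all 1) -> maybe => FALSE POSITIVE
query yak: checks bit2=0, bit6=1 (has a 0) -> no => not a false positive
False positives (alphabetical): bat owl

Answer: bat owl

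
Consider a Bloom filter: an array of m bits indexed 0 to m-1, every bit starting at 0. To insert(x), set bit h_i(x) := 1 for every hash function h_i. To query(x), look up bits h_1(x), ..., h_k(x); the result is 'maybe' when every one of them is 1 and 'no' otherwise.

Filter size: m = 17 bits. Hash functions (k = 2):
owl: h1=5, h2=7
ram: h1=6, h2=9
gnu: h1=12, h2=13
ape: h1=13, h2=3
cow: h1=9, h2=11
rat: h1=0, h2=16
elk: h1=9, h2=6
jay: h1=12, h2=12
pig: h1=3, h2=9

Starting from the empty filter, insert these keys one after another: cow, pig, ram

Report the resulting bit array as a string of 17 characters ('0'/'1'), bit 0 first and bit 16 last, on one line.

Start: bits=00000000000000000
After insert 'cow': sets bits 9 11 -> bits=00000000010100000
After insert 'pig': sets bits 3 9 -> bits=00010000010100000
After insert 'ram': sets bits 6 9 -> bits=00010010010100000

Answer: 00010010010100000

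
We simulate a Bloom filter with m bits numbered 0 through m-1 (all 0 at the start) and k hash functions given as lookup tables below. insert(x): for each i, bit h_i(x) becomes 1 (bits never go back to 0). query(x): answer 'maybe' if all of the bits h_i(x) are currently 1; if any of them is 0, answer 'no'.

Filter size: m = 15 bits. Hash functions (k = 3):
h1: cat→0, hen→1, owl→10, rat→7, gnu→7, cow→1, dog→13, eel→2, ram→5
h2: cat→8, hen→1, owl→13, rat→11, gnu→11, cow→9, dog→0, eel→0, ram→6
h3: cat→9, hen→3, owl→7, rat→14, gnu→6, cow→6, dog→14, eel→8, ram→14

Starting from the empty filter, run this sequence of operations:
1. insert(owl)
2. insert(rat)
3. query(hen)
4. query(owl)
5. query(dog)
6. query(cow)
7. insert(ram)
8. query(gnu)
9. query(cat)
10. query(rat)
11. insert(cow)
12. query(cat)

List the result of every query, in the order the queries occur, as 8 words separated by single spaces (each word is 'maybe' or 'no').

Start: bits=000000000000000
Op 1: insert owl -> sets bits 7 10 13 -> bits=000000010010010
Op 2: insert rat -> sets bits 7 11 14 -> bits=000000010011011
Op 3: query hen -> checks bit1=0, bit3=0 (has a 0) -> no
Op 4: query owl -> checks bit7=1, bit10=1, bit13=1 (all 1) -> maybe
Op 5: query dog -> checks bit0=0, bit13=1, bit14=1 (has a 0) -> no
Op 6: query cow -> checks bit1=0, bit6=0, bit9=0 (has a 0) -> no
Op 7: insert ram -> sets bits 5 6 14 -> bits=000001110011011
Op 8: query gnu -> checks bit6=1, bit7=1, bit11=1 (all 1) -> maybe
Op 9: query cat -> checks bit0=0, bit8=0, bit9=0 (has a 0) -> no
Op 10: query rat -> checks bit7=1, bit11=1, bit14=1 (all 1) -> maybe
Op 11: insert cow -> sets bits 1 6 9 -> bits=010001110111011
Op 12: query cat -> checks bit0=0, bit8=0, bit9=1 (has a 0) -> no
Query results in order: no maybe no no maybe no maybe no

Answer: no maybe no no maybe no maybe no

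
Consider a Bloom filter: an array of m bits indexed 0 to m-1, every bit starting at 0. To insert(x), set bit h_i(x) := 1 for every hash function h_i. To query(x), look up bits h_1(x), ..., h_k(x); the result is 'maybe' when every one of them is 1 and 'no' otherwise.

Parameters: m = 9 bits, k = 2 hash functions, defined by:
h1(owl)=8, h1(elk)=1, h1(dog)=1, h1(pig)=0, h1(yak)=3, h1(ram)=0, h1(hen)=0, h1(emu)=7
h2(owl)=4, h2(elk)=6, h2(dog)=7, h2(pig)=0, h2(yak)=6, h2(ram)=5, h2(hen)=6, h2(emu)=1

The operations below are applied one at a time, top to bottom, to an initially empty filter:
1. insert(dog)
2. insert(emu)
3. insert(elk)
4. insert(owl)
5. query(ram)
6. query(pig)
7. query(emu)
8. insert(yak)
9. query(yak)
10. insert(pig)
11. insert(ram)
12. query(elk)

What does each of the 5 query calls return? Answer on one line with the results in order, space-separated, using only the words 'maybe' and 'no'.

Start: bits=000000000
Op 1: insert dog -> sets bits 1 7 -> bits=010000010
Op 2: insert emu -> sets bits 1 7 -> bits=010000010
Op 3: insert elk -> sets bits 1 6 -> bits=010000110
Op 4: insert owl -> sets bits 4 8 -> bits=010010111
Op 5: query ram -> checks bit0=0, bit5=0 (has a 0) -> no
Op 6: query pig -> checks bit0=0 (has a 0) -> no
Op 7: query emu -> checks bit1=1, bit7=1 (all 1) -> maybe
Op 8: insert yak -> sets bits 3 6 -> bits=010110111
Op 9: query yak -> checks bit3=1, bit6=1 (all 1) -> maybe
Op 10: insert pig -> sets bits 0 -> bits=110110111
Op 11: insert ram -> sets bits 0 5 -> bits=110111111
Op 12: query elk -> checks bit1=1, bit6=1 (all 1) -> maybe
Query results in order: no no maybe maybe maybe

Answer: no no maybe maybe maybe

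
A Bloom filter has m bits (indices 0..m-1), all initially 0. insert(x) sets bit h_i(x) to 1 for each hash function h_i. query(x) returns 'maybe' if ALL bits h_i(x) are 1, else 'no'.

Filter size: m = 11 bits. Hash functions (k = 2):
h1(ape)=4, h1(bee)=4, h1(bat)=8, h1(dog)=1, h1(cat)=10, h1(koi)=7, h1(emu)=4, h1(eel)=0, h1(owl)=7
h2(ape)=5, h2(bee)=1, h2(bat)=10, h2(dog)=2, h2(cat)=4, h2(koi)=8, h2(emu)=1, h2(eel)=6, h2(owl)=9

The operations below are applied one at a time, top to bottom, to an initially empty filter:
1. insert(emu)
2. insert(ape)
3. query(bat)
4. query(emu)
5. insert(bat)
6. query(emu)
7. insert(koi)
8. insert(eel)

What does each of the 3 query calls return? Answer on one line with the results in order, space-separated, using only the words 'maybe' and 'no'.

Answer: no maybe maybe

Derivation:
Start: bits=00000000000
Op 1: insert emu -> sets bits 1 4 -> bits=01001000000
Op 2: insert ape -> sets bits 4 5 -> bits=01001100000
Op 3: query bat -> checks bit8=0, bit10=0 (has a 0) -> no
Op 4: query emu -> checks bit1=1, bit4=1 (all 1) -> maybe
Op 5: insert bat -> sets bits 8 10 -> bits=01001100101
Op 6: query emu -> checks bit1=1, bit4=1 (all 1) -> maybe
Op 7: insert koi -> sets bits 7 8 -> bits=01001101101
Op 8: insert eel -> sets bits 0 6 -> bits=11001111101
Query results in order: no maybe maybe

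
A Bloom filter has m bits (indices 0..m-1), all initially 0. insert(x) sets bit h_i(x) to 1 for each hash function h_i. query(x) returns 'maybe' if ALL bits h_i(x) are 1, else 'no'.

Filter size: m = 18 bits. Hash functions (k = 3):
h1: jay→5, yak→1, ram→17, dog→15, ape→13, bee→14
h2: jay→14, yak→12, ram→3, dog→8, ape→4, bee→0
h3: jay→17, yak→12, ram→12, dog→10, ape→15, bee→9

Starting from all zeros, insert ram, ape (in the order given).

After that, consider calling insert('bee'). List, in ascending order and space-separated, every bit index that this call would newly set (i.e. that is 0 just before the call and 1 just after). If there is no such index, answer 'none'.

Start: bits=000000000000000000
After insert 'ram': sets bits 3 12 17 -> bits=000100000000100001
After insert 'ape': sets bits 4 13 15 -> bits=000110000000110101
insert 'bee' would touch bits 0 9 14; currently bit0=0, bit9=0, bit14=0
Bits that are 0 among those (would change 0->1): 0 9 14

Answer: 0 9 14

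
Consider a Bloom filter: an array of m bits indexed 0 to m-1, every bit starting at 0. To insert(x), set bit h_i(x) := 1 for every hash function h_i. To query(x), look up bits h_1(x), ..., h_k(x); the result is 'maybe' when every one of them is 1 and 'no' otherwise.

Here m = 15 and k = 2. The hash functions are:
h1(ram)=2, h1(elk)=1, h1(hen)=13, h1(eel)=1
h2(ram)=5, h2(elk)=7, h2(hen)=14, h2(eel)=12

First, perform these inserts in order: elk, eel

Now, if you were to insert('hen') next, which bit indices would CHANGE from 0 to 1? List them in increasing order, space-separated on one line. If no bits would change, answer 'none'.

Start: bits=000000000000000
After insert 'elk': sets bits 1 7 -> bits=010000010000000
After insert 'eel': sets bits 1 12 -> bits=010000010000100
insert 'hen' would touch bits 13 14; currently bit13=0, bit14=0
Bits that are 0 among those (would change 0->1): 13 14

Answer: 13 14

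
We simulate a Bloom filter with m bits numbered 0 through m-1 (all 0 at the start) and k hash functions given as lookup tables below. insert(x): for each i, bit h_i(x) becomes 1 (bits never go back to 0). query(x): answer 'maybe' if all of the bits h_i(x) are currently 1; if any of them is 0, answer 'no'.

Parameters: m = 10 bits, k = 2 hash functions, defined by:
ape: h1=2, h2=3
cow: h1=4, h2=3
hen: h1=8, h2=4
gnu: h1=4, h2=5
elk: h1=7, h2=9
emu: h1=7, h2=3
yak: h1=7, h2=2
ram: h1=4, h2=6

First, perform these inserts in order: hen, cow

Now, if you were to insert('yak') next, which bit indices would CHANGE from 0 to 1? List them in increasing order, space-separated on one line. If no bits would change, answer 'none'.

Answer: 2 7

Derivation:
Start: bits=0000000000
After insert 'hen': sets bits 4 8 -> bits=0000100010
After insert 'cow': sets bits 3 4 -> bits=0001100010
insert 'yak' would touch bits 2 7; currently bit2=0, bit7=0
Bits that are 0 among those (would change 0->1): 2 7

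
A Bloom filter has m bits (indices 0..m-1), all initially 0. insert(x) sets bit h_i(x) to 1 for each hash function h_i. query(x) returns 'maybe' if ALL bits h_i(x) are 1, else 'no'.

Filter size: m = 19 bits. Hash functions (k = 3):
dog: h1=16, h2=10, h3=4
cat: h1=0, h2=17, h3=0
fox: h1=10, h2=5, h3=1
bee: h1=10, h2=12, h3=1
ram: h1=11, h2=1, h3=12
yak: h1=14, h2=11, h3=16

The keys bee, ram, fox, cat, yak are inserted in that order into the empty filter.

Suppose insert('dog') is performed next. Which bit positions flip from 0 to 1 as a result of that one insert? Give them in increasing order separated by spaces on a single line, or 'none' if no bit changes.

Answer: 4

Derivation:
Start: bits=0000000000000000000
After insert 'bee': sets bits 1 10 12 -> bits=0100000000101000000
After insert 'ram': sets bits 1 11 12 -> bits=0100000000111000000
After insert 'fox': sets bits 1 5 10 -> bits=0100010000111000000
After insert 'cat': sets bits 0 17 -> bits=1100010000111000010
After insert 'yak': sets bits 11 14 16 -> bits=1100010000111010110
insert 'dog' would touch bits 4 10 16; currently bit4=0, bit10=1, bit16=1
Bits that are 0 among those (would change 0->1): 4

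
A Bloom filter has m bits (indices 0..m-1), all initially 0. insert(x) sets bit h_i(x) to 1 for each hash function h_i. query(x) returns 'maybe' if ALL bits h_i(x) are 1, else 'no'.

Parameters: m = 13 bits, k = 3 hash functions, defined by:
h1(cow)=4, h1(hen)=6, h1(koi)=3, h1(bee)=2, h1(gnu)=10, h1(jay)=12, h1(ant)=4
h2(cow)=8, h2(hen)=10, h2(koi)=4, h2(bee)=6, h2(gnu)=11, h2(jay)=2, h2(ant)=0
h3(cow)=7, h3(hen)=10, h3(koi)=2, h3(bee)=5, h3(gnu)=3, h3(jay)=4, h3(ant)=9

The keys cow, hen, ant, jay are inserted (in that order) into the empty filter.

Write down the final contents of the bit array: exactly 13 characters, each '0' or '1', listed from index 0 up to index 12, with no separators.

Answer: 1010101111101

Derivation:
Start: bits=0000000000000
After insert 'cow': sets bits 4 7 8 -> bits=0000100110000
After insert 'hen': sets bits 6 10 -> bits=0000101110100
After insert 'ant': sets bits 0 4 9 -> bits=1000101111100
After insert 'jay': sets bits 2 4 12 -> bits=1010101111101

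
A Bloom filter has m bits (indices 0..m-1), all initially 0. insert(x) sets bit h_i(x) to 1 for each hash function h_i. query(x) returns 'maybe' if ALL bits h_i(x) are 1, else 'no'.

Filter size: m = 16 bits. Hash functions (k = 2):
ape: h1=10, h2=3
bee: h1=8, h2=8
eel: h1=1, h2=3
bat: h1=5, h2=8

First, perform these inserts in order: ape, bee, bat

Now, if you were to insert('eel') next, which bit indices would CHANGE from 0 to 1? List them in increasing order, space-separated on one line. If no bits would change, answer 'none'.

Answer: 1

Derivation:
Start: bits=0000000000000000
After insert 'ape': sets bits 3 10 -> bits=0001000000100000
After insert 'bee': sets bits 8 -> bits=0001000010100000
After insert 'bat': sets bits 5 8 -> bits=0001010010100000
insert 'eel' would touch bits 1 3; currently bit1=0, bit3=1
Bits that are 0 among those (would change 0->1): 1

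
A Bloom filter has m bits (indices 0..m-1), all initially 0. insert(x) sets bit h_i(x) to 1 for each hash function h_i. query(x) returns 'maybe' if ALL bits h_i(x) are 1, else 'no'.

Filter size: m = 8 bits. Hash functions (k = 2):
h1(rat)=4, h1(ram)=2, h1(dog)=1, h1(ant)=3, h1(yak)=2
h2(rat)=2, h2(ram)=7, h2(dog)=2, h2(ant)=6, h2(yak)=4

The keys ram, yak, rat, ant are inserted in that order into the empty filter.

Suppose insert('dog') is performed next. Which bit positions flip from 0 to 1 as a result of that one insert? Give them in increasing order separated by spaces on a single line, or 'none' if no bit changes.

Answer: 1

Derivation:
Start: bits=00000000
After insert 'ram': sets bits 2 7 -> bits=00100001
After insert 'yak': sets bits 2 4 -> bits=00101001
After insert 'rat': sets bits 2 4 -> bits=00101001
After insert 'ant': sets bits 3 6 -> bits=00111011
insert 'dog' would touch bits 1 2; currently bit1=0, bit2=1
Bits that are 0 among those (would change 0->1): 1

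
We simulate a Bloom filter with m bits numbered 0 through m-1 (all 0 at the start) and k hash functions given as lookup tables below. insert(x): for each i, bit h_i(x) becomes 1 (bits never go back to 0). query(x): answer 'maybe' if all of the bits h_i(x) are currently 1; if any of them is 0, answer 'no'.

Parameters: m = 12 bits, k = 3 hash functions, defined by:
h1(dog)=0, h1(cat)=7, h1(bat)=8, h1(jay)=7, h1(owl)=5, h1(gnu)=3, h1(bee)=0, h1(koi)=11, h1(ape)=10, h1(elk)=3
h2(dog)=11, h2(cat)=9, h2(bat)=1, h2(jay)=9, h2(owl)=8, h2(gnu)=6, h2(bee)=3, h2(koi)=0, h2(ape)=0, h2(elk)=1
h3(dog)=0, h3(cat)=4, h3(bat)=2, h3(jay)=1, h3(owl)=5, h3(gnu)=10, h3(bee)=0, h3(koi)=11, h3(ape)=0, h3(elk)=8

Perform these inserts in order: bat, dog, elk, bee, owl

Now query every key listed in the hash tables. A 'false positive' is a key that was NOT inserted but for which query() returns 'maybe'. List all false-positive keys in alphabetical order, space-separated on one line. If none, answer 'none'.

Answer: koi

Derivation:
Start: bits=000000000000
After insert 'bat': sets bits 1 2 8 -> bits=011000001000
After insert 'dog': sets bits 0 11 -> bits=111000001001
After insert 'elk': sets bits 1 3 8 -> bits=111100001001
After insert 'bee': sets bits 0 3 -> bits=111100001001
After insert 'owl': sets bits 5 8 -> bits=111101001001
Not inserted: ape cat gnu jay koi — query each against bits=111101001001:
query ape: checks bit0=1, bit10=0 (has a 0) -> no => not a false positive
query cat: checks bit4=0, bit7=0, bit9=0 (has a 0) -> no => not a false positive
query gnu: checks bit3=1, bit6=0, bit10=0 (has a 0) -> no => not a false positive
query jay: checks bit1=1, bit7=0, bit9=0 (has a 0) -> no => not a false positive
query koi: checks bit0=1, bit11=1 (all 1) -> maybe => FALSE POSITIVE
False positives (alphabetical): koi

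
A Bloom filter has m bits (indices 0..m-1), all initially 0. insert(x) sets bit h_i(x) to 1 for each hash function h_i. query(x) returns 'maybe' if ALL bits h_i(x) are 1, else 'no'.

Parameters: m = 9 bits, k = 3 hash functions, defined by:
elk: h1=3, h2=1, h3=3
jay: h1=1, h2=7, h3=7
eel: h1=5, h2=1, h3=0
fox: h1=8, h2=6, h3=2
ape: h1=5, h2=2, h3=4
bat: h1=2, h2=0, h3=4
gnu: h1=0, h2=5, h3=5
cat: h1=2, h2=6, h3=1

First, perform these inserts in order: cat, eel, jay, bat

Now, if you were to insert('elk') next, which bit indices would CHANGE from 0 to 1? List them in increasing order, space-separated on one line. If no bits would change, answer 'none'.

Start: bits=000000000
After insert 'cat': sets bits 1 2 6 -> bits=011000100
After insert 'eel': sets bits 0 1 5 -> bits=111001100
After insert 'jay': sets bits 1 7 -> bits=111001110
After insert 'bat': sets bits 0 2 4 -> bits=111011110
insert 'elk' would touch bits 1 3; currently bit1=1, bit3=0
Bits that are 0 among those (would change 0->1): 3

Answer: 3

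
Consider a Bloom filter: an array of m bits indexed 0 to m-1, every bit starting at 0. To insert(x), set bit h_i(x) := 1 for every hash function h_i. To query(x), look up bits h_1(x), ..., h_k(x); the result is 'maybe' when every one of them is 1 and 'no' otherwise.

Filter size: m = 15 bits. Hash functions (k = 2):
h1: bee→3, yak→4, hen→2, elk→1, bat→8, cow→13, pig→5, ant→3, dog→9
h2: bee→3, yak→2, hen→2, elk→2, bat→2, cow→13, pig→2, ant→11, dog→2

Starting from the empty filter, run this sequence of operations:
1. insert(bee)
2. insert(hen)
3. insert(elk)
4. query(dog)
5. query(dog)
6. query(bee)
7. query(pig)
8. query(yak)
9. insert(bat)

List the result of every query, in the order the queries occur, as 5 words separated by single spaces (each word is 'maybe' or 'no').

Start: bits=000000000000000
Op 1: insert bee -> sets bits 3 -> bits=000100000000000
Op 2: insert hen -> sets bits 2 -> bits=001100000000000
Op 3: insert elk -> sets bits 1 2 -> bits=011100000000000
Op 4: query dog -> checks bit2=1, bit9=0 (has a 0) -> no
Op 5: query dog -> checks bit2=1, bit9=0 (has a 0) -> no
Op 6: query bee -> checks bit3=1 (all 1) -> maybe
Op 7: query pig -> checks bit2=1, bit5=0 (has a 0) -> no
Op 8: query yak -> checks bit2=1, bit4=0 (has a 0) -> no
Op 9: insert bat -> sets bits 2 8 -> bits=011100001000000
Query results in order: no no maybe no no

Answer: no no maybe no no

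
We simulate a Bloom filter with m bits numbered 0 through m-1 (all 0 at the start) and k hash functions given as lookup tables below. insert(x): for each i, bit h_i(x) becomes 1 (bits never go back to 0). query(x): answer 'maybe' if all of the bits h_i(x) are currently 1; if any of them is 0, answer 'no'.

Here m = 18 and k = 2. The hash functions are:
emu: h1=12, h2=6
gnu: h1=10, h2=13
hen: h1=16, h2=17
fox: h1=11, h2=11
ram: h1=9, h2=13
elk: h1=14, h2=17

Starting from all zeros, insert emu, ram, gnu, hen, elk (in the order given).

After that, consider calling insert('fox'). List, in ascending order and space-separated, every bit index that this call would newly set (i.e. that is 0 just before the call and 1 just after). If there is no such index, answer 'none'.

Start: bits=000000000000000000
After insert 'emu': sets bits 6 12 -> bits=000000100000100000
After insert 'ram': sets bits 9 13 -> bits=000000100100110000
After insert 'gnu': sets bits 10 13 -> bits=000000100110110000
After insert 'hen': sets bits 16 17 -> bits=000000100110110011
After insert 'elk': sets bits 14 17 -> bits=000000100110111011
insert 'fox' would touch bits 11; currently bit11=0
Bits that are 0 among those (would change 0->1): 11

Answer: 11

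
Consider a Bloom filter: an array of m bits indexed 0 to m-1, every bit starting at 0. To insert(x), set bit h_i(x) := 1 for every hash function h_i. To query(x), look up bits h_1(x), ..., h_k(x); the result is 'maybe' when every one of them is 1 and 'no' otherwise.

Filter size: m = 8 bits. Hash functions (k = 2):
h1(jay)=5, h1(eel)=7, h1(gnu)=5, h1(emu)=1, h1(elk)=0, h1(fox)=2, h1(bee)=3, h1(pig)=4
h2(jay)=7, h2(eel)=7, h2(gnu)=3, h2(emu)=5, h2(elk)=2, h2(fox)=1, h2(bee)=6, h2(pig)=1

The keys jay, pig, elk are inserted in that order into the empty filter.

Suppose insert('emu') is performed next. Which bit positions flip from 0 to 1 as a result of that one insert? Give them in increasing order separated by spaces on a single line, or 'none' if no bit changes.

Answer: none

Derivation:
Start: bits=00000000
After insert 'jay': sets bits 5 7 -> bits=00000101
After insert 'pig': sets bits 1 4 -> bits=01001101
After insert 'elk': sets bits 0 2 -> bits=11101101
insert 'emu' would touch bits 1 5; currently bit1=1, bit5=1
Bits that are 0 among those (would change 0->1): none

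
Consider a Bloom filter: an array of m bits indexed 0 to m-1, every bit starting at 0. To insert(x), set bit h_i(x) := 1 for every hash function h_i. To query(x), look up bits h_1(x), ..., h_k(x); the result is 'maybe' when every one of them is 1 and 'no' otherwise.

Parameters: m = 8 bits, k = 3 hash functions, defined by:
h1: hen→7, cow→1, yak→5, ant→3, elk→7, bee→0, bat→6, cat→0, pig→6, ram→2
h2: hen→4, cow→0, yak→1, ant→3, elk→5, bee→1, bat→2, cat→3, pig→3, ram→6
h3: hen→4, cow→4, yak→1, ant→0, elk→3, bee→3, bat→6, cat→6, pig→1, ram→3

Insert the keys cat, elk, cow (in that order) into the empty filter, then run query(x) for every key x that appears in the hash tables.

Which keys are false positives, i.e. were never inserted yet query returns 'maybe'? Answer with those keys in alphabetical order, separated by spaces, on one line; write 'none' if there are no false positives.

Start: bits=00000000
After insert 'cat': sets bits 0 3 6 -> bits=10010010
After insert 'elk': sets bits 3 5 7 -> bits=10010111
After insert 'cow': sets bits 0 1 4 -> bits=11011111
Not inserted: ant bat bee hen pig ram yak — query each against bits=11011111:
query ant: checks bit0=1, bit3=1 (all 1) -> maybe => FALSE POSITIVE
query bat: checks bit2=0, bit6=1 (has a 0) -> no => not a false positive
query bee: checks bit0=1, bit1=1, bit3=1 (all 1) -> maybe => FALSE POSITIVE
query hen: checks bit4=1, bit7=1 (all 1) -> maybe => FALSE POSITIVE
query pig: checks bit1=1, bit3=1, bit6=1 (all 1) -> maybe => FALSE POSITIVE
query ram: checks bit2=0, bit3=1, bit6=1 (has a 0) -> no => not a false positive
query yak: checks bit1=1, bit5=1 (all 1) -> maybe => FALSE POSITIVE
False positives (alphabetical): ant bee hen pig yak

Answer: ant bee hen pig yak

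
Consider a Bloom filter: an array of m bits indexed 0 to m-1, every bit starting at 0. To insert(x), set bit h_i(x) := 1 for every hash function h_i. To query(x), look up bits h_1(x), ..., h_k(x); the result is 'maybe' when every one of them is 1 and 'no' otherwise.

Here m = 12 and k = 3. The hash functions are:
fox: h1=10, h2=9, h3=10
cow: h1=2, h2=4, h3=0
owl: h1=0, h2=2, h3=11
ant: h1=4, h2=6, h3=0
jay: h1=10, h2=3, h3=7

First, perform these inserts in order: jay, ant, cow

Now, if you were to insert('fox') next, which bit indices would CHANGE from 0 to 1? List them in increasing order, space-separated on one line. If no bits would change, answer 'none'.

Answer: 9

Derivation:
Start: bits=000000000000
After insert 'jay': sets bits 3 7 10 -> bits=000100010010
After insert 'ant': sets bits 0 4 6 -> bits=100110110010
After insert 'cow': sets bits 0 2 4 -> bits=101110110010
insert 'fox' would touch bits 9 10; currently bit9=0, bit10=1
Bits that are 0 among those (would change 0->1): 9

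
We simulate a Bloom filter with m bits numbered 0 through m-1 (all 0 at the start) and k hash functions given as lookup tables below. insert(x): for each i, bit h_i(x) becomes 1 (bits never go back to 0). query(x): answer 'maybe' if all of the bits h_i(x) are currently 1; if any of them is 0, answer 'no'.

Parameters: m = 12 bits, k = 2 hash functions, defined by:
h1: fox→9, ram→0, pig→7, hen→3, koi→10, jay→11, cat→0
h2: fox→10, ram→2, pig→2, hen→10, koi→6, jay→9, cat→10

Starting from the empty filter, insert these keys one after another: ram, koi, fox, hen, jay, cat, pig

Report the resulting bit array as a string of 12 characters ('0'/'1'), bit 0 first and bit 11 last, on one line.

Answer: 101100110111

Derivation:
Start: bits=000000000000
After insert 'ram': sets bits 0 2 -> bits=101000000000
After insert 'koi': sets bits 6 10 -> bits=101000100010
After insert 'fox': sets bits 9 10 -> bits=101000100110
After insert 'hen': sets bits 3 10 -> bits=101100100110
After insert 'jay': sets bits 9 11 -> bits=101100100111
After insert 'cat': sets bits 0 10 -> bits=101100100111
After insert 'pig': sets bits 2 7 -> bits=101100110111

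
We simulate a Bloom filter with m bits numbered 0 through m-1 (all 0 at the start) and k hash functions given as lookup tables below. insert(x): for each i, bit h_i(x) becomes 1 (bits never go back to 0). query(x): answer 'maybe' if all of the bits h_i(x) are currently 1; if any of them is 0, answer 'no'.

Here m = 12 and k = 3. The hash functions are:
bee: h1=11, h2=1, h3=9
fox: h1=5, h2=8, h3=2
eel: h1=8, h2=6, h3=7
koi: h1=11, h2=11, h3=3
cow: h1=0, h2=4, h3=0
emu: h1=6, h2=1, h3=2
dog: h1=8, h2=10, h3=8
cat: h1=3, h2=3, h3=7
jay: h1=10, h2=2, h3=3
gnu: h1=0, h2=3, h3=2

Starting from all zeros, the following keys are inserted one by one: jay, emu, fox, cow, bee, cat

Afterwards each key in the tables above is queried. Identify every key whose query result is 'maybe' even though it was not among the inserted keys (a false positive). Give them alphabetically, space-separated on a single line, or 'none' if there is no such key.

Answer: dog eel gnu koi

Derivation:
Start: bits=000000000000
After insert 'jay': sets bits 2 3 10 -> bits=001100000010
After insert 'emu': sets bits 1 2 6 -> bits=011100100010
After insert 'fox': sets bits 2 5 8 -> bits=011101101010
After insert 'cow': sets bits 0 4 -> bits=111111101010
After insert 'bee': sets bits 1 9 11 -> bits=111111101111
After insert 'cat': sets bits 3 7 -> bits=111111111111
Not inserted: dog eel gnu koi — query each against bits=111111111111:
query dog: checks bit8=1, bit10=1 (all 1) -> maybe => FALSE POSITIVE
query eel: checks bit6=1, bit7=1, bit8=1 (all 1) -> maybe => FALSE POSITIVE
query gnu: checks bit0=1, bit2=1, bit3=1 (all 1) -> maybe => FALSE POSITIVE
query koi: checks bit3=1, bit11=1 (all 1) -> maybe => FALSE POSITIVE
False positives (alphabetical): dog eel gnu koi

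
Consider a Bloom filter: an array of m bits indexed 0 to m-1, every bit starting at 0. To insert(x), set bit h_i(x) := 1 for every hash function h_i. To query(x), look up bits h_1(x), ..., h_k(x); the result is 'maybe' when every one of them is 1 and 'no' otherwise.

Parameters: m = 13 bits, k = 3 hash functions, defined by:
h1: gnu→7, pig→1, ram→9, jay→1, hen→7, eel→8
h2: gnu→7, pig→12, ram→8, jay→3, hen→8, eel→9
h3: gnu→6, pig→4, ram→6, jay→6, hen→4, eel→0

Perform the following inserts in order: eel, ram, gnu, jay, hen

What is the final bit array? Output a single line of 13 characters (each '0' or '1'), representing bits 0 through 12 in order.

Start: bits=0000000000000
After insert 'eel': sets bits 0 8 9 -> bits=1000000011000
After insert 'ram': sets bits 6 8 9 -> bits=1000001011000
After insert 'gnu': sets bits 6 7 -> bits=1000001111000
After insert 'jay': sets bits 1 3 6 -> bits=1101001111000
After insert 'hen': sets bits 4 7 8 -> bits=1101101111000

Answer: 1101101111000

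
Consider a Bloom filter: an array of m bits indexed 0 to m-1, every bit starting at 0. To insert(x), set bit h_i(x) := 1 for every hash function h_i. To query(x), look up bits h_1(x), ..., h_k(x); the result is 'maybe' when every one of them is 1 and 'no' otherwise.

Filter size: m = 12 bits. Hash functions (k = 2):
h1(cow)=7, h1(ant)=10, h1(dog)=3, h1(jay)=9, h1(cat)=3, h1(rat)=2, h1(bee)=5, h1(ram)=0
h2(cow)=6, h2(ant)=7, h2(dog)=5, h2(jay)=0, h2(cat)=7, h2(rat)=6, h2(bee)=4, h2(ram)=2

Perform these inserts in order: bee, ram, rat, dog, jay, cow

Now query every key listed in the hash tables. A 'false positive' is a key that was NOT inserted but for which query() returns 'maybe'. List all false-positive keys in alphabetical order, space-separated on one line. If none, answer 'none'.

Start: bits=000000000000
After insert 'bee': sets bits 4 5 -> bits=000011000000
After insert 'ram': sets bits 0 2 -> bits=101011000000
After insert 'rat': sets bits 2 6 -> bits=101011100000
After insert 'dog': sets bits 3 5 -> bits=101111100000
After insert 'jay': sets bits 0 9 -> bits=101111100100
After insert 'cow': sets bits 6 7 -> bits=101111110100
Not inserted: ant cat — query each against bits=101111110100:
query ant: checks bit7=1, bit10=0 (has a 0) -> no => not a false positive
query cat: checks bit3=1, bit7=1 (all 1) -> maybe => FALSE POSITIVE
False positives (alphabetical): cat

Answer: cat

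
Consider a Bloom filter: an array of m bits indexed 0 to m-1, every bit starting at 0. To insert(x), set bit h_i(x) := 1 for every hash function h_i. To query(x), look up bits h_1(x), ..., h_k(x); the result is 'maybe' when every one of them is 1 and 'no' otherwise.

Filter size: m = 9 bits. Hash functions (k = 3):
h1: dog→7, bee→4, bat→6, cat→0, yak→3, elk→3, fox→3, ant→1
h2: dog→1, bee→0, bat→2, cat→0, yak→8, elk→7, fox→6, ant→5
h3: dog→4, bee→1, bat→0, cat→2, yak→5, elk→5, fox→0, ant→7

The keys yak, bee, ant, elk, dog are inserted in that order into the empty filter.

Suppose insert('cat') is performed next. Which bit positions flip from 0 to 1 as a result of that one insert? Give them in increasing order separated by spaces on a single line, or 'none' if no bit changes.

Start: bits=000000000
After insert 'yak': sets bits 3 5 8 -> bits=000101001
After insert 'bee': sets bits 0 1 4 -> bits=110111001
After insert 'ant': sets bits 1 5 7 -> bits=110111011
After insert 'elk': sets bits 3 5 7 -> bits=110111011
After insert 'dog': sets bits 1 4 7 -> bits=110111011
insert 'cat' would touch bits 0 2; currently bit0=1, bit2=0
Bits that are 0 among those (would change 0->1): 2

Answer: 2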